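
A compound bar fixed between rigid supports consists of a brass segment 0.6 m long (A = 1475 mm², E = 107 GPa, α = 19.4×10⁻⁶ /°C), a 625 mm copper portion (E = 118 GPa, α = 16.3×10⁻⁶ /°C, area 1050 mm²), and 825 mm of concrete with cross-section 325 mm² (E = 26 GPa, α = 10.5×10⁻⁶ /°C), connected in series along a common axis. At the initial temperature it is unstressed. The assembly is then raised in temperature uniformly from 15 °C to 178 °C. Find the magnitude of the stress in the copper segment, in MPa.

With the walls removed the bar would change length by δ_free = Σ αᵢΔT Lᵢ = 19.4×10⁻⁶×163×600 + 16.3×10⁻⁶×163×625 + 10.5×10⁻⁶×163×825 = 4.97 mm.
The rigid supports impose zero overall length change; the single axial force P common to all segments must satisfy P Σ Lᵢ/(AᵢEᵢ) = δ_free.
The series flexibility is Σ Lᵢ/(AᵢEᵢ) = 600/(1475×107×10³) + 625/(1050×118×10³) + 825/(325×26×10³) = 0.0001065 mm/N.
So P = 4.97 / 0.0001065 = 46.67 kN, compressive.
σ_{copper} = P / A = 46670 / 1050 = 44.45 MPa.

σ ≈ 44.5 MPa (compressive)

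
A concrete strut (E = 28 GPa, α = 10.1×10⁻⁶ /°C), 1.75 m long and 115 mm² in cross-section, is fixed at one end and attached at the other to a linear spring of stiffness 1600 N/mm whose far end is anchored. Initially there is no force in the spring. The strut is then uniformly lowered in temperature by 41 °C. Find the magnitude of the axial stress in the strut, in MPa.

σ ≈ 5.39 MPa (tensile)

The unrestrained thermal change is αΔT L = 10.1×10⁻⁶ × 41 × 1750 = 0.7247 mm.
With a force P in the spring, the elastic change of the strut is PL/(AE) and that of the spring is P/k; compatibility requires their sum to equal δ_free.
P [ L/(AE) + 1/k ] = δ_free → P [ 1750/(115×28×10³) + 1/(1600) ] = 0.7247.
P = 0.7247 / 0.001168 = 620.2 N.
σ = P/A = 620.2/115 = 5.393 MPa.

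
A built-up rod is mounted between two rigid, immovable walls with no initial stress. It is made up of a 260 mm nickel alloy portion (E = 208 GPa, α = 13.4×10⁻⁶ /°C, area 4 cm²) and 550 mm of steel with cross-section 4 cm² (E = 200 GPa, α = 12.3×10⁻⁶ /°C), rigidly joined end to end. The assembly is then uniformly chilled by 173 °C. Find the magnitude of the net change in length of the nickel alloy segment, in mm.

With the walls removed the bar would change length by δ_free = Σ αᵢΔT Lᵢ = 13.4×10⁻⁶×173×260 + 12.3×10⁻⁶×173×550 = 1.773 mm.
Since the ends are fixed, an axial force P builds up, equal in every segment, with P · Σ Lᵢ/(AᵢEᵢ) = δ_free.
The series flexibility is Σ Lᵢ/(AᵢEᵢ) = 260/(400×208×10³) + 550/(400×200×10³) = 1×10⁻⁵ mm/N.
Hence P = δ_free / Σ(L/AE) = 1.773/1×10⁻⁵ = 177.3 kN (tensile).
For the nickel alloy segment, free thermal change = 13.4×10⁻⁶×173×260 = 0.6027 mm and elastic change from P = 177300×260/(400×208×10³) = 0.5541 mm; these oppose, so the net change is 0.0486 mm (segment shortens).

|ΔL| ≈ 0.0486 mm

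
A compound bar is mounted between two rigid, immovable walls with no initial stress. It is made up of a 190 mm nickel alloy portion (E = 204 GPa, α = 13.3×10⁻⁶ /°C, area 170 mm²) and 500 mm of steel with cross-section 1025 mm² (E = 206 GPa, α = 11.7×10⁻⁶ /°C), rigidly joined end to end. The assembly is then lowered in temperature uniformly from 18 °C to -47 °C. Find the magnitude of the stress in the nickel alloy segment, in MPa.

If the supports were absent, the total length change would be Σ αᵢΔT Lᵢ = 13.3×10⁻⁶×65×190 + 11.7×10⁻⁶×65×500 = 0.5445 mm.
The walls prevent any net length change, so an axial force P (same in every segment) develops. Compatibility: P · Σ Lᵢ/(AᵢEᵢ) = δ_free.
Σ Lᵢ/(AᵢEᵢ) = 190/(170×204×10³) + 500/(1025×206×10³) = 7.847×10⁻⁶ mm/N.
P = 0.5445 / 7.847×10⁻⁶ = 69390 N = 69.39 kN, tensile.
σ_{nickel alloy} = P / A = 69390 / 170 = 408.2 MPa.

σ ≈ 408 MPa (tensile)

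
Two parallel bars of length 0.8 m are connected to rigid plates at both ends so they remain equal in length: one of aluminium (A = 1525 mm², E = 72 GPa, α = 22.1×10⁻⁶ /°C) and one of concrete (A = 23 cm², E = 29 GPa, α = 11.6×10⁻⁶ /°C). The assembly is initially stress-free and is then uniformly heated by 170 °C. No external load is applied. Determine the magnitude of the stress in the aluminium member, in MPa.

σ ≈ 48.6 MPa (compressive)

Both members must finish at the same length. With the larger α, the aluminium tends to over-expand; the plates restrain it, putting the aluminium in compression and the concrete in tension. With no external load the two internal forces are equal and opposite, magnitude P.
Equating the net (thermal + elastic) strains gives |α₁ − α₂|·ΔT = P·[1/(A₁E₁) + 1/(A₂E₂)].
|α₁ − α₂|·ΔT = 10.5×10⁻⁶ × 170 = 0.001785.
1/(A₁E₁) + 1/(A₂E₂) = 1/(1525×72×10³) + 1/(2300×29×10³) = 2.41×10⁻⁸ N⁻¹.
So P = 0.001785 / 2.41×10⁻⁸ = 74.07 kN.
σ_{aluminium} = P/A₁ = 74070/1525 = 48.57 MPa, compressive.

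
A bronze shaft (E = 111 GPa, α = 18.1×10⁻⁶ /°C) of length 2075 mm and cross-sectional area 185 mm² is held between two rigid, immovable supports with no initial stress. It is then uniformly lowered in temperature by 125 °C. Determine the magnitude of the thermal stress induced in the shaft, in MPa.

Because both ends are immovable the net strain is zero, and the suppressed thermal strain is αΔT = 18.1×10⁻⁶ × 125 = 2262.5×10⁻⁶.
σ = EαΔT = 111×10³ × 18.1×10⁻⁶ × 125 = 251.1 MPa (tensile; the shaft is trying to contract).

σ ≈ 251 MPa (tensile)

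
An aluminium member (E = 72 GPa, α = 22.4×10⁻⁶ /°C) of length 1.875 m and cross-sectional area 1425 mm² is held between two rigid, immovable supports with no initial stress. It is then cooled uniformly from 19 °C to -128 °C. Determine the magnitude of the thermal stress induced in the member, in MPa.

The supports are rigid, so the total axial strain is zero. The restrained thermal strain is ε = αΔT = 22.4×10⁻⁶ × 147 = 3292.8×10⁻⁶.
Hence σ = E·αΔT = 72×10³ × 3292.8×10⁻⁶ = 237.1 MPa, tensile.

σ ≈ 237 MPa (tensile)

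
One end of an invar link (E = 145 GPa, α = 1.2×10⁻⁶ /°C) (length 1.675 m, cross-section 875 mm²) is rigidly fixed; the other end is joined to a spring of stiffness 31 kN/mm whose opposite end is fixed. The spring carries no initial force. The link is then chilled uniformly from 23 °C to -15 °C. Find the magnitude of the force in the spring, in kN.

Free thermal contraction: δ_free = αΔT L = 1.2×10⁻⁶ × 38 × 1675 = 0.07638 mm.
With a force P in the spring, the elastic change of the link is PL/(AE) and that of the spring is P/k; compatibility requires their sum to equal δ_free.
So P = δ_free / [L/(AE) + 1/k] = 0.07638 / [ 1675/(875×145×10³) + 1/(31×10³) ].
P = 0.07638 / 4.546×10⁻⁵ = 1680 N.

P ≈ 1.68 kN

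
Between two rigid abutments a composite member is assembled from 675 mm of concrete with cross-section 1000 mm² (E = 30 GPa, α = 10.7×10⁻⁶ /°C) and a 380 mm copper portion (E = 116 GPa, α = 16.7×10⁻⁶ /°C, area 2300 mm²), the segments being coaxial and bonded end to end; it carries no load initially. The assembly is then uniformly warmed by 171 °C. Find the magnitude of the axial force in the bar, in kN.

P ≈ 97 kN (compressive)

If the supports were absent, the total length change would be Σ αᵢΔT Lᵢ = 10.7×10⁻⁶×171×675 + 16.7×10⁻⁶×171×380 = 2.32 mm.
The rigid supports impose zero overall length change; the single axial force P common to all segments must satisfy P Σ Lᵢ/(AᵢEᵢ) = δ_free.
Σ Lᵢ/(AᵢEᵢ) = 675/(1000×30×10³) + 380/(2300×116×10³) = 2.392×10⁻⁵ mm/N.
P = 2.32 / 2.392×10⁻⁵ = 96980 N = 96.98 kN, compressive.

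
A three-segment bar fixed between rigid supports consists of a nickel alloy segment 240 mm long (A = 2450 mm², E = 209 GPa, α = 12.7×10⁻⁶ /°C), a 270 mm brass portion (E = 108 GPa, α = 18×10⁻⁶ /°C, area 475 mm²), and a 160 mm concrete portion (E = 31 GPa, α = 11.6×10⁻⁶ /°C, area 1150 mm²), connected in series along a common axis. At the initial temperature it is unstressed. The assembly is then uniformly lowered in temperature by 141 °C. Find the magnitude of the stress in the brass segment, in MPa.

With the walls removed the bar would change length by δ_free = Σ αᵢΔT Lᵢ = 12.7×10⁻⁶×141×240 + 18×10⁻⁶×141×270 + 11.6×10⁻⁶×141×160 = 1.377 mm.
The rigid supports impose zero overall length change; the single axial force P common to all segments must satisfy P Σ Lᵢ/(AᵢEᵢ) = δ_free.
The series flexibility is Σ Lᵢ/(AᵢEᵢ) = 240/(2450×209×10³) + 270/(475×108×10³) + 160/(1150×31×10³) = 1.022×10⁻⁵ mm/N.
P = 1.377 / 1.022×10⁻⁵ = 134700 N = 134.7 kN, tensile.
σ_{brass} = P / A = 134700 / 475 = 283.6 MPa.

σ ≈ 284 MPa (tensile)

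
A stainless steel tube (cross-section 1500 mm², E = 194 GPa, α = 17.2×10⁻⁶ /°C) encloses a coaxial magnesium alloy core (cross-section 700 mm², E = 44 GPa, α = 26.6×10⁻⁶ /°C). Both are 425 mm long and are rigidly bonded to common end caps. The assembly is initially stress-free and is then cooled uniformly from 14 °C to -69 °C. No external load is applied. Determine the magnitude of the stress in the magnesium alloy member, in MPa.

σ ≈ 31 MPa (tensile)

Equilibrium of a rigid end plate with no external load gives equal and opposite internal forces ±P in the two members. Since α_{magnesium alloy} > α_{stainless steel}, cooling drives the magnesium alloy into tension and the stainless steel into compression.
Compatibility of the two members (thermal + elastic change equal): (α₁ − α₂)ΔT = P·[1/(A₁E₁) + 1/(A₂E₂)].
|α₁ − α₂|·ΔT = 9.4×10⁻⁶ × 83 = 0.0007802.
1/(A₁E₁) + 1/(A₂E₂) = 1/(1500×194×10³) + 1/(700×44×10³) = 3.59×10⁻⁸ N⁻¹.
So P = 0.0007802 / 3.59×10⁻⁸ = 21.73 kN.
σ_{magnesium alloy} = P/A₂ = 21730/700 = 31.04 MPa, tensile.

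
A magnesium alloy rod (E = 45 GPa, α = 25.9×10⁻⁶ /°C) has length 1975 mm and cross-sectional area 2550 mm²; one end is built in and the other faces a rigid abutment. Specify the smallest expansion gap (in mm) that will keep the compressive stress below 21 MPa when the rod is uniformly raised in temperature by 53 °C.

With no wall the rod would lengthen by αΔT L = 25.9×10⁻⁶ × 53 × 1975 = 2.711 mm.
A stress of 21 MPa corresponds to the wall pushing the rod back by σL/E = 21×1975/(45×10³) = 0.9217 mm.
The gap must absorb the remainder: g_min = 2.711 − 0.9217 = 1.789 mm.

g ≈ 1.79 mm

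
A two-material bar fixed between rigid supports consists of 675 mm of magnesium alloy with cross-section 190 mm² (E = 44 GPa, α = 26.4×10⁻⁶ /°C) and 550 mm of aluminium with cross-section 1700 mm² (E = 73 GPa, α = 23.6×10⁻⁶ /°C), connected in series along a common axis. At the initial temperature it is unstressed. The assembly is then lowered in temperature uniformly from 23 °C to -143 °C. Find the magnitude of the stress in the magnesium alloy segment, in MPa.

σ ≈ 316 MPa (tensile)

Free thermal contraction of the whole bar: Σ αᵢΔT Lᵢ = 26.4×10⁻⁶×166×675 + 23.6×10⁻⁶×166×550 = 5.113 mm.
The rigid supports impose zero overall length change; the single axial force P common to all segments must satisfy P Σ Lᵢ/(AᵢEᵢ) = δ_free.
Σ Lᵢ/(AᵢEᵢ) = 675/(190×44×10³) + 550/(1700×73×10³) = 8.517×10⁻⁵ mm/N.
So P = 5.113 / 8.517×10⁻⁵ = 60.03 kN, tensile.
σ_{magnesium alloy} = P / A = 60030 / 190 = 315.9 MPa.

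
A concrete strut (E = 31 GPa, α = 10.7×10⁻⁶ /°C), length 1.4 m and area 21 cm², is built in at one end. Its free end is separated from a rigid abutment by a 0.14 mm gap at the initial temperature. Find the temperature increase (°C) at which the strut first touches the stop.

ΔT ≈ 9.35 °C

Contact occurs when the free expansion equals the gap: αΔT L = 0.14 mm.
ΔT = 0.14 / (10.7×10⁻⁶ × 1400) = 9.346 °C.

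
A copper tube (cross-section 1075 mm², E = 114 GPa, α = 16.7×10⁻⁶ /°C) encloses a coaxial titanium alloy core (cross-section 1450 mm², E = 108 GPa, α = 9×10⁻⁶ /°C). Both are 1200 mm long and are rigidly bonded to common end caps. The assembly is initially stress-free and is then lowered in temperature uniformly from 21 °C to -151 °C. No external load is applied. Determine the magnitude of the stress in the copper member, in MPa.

σ ≈ 84.7 MPa (tensile)

The copper has the larger α, so on cooling it would change length more than the titanium alloy if both were free. The rigid plates force a common final length, so the copper is put into tension and the titanium alloy into compression, with equal and opposite forces P (no external load).
Setting the final lengths equal and cancelling L: (α₁ − α₂)ΔT = P/(A₁E₁) + P/(A₂E₂).
|α₁ − α₂|·ΔT = 7.7×10⁻⁶ × 172 = 0.001324.
1/(A₁E₁) + 1/(A₂E₂) = 1/(1075×114×10³) + 1/(1450×108×10³) = 1.455×10⁻⁸ N⁻¹.
So P = 0.001324 / 1.455×10⁻⁸ = 91.05 kN.
σ_{copper} = P/A₁ = 91050/1075 = 84.7 MPa, tensile.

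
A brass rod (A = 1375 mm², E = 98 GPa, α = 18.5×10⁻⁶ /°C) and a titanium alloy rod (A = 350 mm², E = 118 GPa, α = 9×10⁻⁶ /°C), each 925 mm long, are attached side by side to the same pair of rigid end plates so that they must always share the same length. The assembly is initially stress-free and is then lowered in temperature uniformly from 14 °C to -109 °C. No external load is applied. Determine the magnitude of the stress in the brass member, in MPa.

Both members must finish at the same length. With the larger α, the brass tends to over-contract; the plates restrain it, putting the brass in tension and the titanium alloy in compression. With no external load the two internal forces are equal and opposite, magnitude P.
Equating the net (thermal + elastic) strains gives |α₁ − α₂|·ΔT = P·[1/(A₁E₁) + 1/(A₂E₂)].
|α₁ − α₂|·ΔT = 9.5×10⁻⁶ × 123 = 0.001168.
1/(A₁E₁) + 1/(A₂E₂) = 1/(1375×98×10³) + 1/(350×118×10³) = 3.163×10⁻⁸ N⁻¹.
P = 0.001168 / 3.163×10⁻⁸ = 36940 N = 36.94 kN.
σ_{brass} = P/A₁ = 36940/1375 = 26.86 MPa, tensile.

σ ≈ 26.9 MPa (tensile)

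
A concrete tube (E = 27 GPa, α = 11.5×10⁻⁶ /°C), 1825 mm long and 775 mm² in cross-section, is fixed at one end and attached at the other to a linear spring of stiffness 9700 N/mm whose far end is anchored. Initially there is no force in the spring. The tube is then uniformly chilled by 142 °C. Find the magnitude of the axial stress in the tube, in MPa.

The unrestrained thermal change is αΔT L = 11.5×10⁻⁶ × 142 × 1825 = 2.98 mm.
With a force P in the spring, the elastic change of the tube is PL/(AE) and that of the spring is P/k; compatibility requires their sum to equal δ_free.
So P = δ_free / [L/(AE) + 1/k] = 2.98 / [ 1825/(775×27×10³) + 1/(9700) ].
P = 2.98 / 0.0001903 = 15660 N.
σ = P/A = 15660/775 = 20.21 MPa.

σ ≈ 20.2 MPa (tensile)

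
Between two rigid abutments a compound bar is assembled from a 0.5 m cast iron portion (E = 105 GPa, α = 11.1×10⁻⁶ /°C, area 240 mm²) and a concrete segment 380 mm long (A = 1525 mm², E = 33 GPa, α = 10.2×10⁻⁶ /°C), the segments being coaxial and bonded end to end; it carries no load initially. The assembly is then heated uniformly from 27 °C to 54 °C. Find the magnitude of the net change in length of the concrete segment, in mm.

Free thermal expansion of the whole bar: Σ αᵢΔT Lᵢ = 11.1×10⁻⁶×27×500 + 10.2×10⁻⁶×27×380 = 0.2545 mm.
Since the ends are fixed, an axial force P builds up, equal in every segment, with P · Σ Lᵢ/(AᵢEᵢ) = δ_free.
Σ Lᵢ/(AᵢEᵢ) = 500/(240×105×10³) + 380/(1525×33×10³) = 2.739×10⁻⁵ mm/N.
Hence P = δ_free / Σ(L/AE) = 0.2545/2.739×10⁻⁵ = 9.291 kN (compressive).
For the concrete segment, free thermal change = 10.2×10⁻⁶×27×380 = 0.1047 mm and elastic change from P = 9291×380/(1525×33×10³) = 0.07016 mm; these oppose, so the net change is 0.0345 mm (segment lengthens).

|ΔL| ≈ 0.0345 mm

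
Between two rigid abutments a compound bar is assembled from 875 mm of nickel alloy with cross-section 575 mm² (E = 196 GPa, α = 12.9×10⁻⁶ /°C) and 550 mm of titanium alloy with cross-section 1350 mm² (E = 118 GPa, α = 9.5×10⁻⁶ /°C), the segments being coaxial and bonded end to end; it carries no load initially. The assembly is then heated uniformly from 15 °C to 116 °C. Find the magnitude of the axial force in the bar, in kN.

Free thermal expansion of the whole bar: Σ αᵢΔT Lᵢ = 12.9×10⁻⁶×101×875 + 9.5×10⁻⁶×101×550 = 1.668 mm.
The walls prevent any net length change, so an axial force P (same in every segment) develops. Compatibility: P · Σ Lᵢ/(AᵢEᵢ) = δ_free.
Σ Lᵢ/(AᵢEᵢ) = 875/(575×196×10³) + 550/(1350×118×10³) = 1.122×10⁻⁵ mm/N.
So P = 1.668 / 1.122×10⁻⁵ = 148.7 kN, compressive.

P ≈ 149 kN (compressive)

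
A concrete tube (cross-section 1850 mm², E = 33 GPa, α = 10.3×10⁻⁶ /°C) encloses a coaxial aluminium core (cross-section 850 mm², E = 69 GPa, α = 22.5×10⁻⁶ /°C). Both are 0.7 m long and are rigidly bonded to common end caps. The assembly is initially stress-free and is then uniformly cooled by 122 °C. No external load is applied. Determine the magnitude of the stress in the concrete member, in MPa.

σ ≈ 24.1 MPa (compressive)

The aluminium has the larger α, so on cooling it would change length more than the concrete if both were free. The rigid plates force a common final length, so the aluminium is put into tension and the concrete into compression, with equal and opposite forces P (no external load).
Setting the final lengths equal and cancelling L: (α₁ − α₂)ΔT = P/(A₁E₁) + P/(A₂E₂).
|α₁ − α₂|·ΔT = 12.2×10⁻⁶ × 122 = 0.001488.
1/(A₁E₁) + 1/(A₂E₂) = 1/(1850×33×10³) + 1/(850×69×10³) = 3.343×10⁻⁸ N⁻¹.
So P = 0.001488 / 3.343×10⁻⁸ = 44.52 kN.
σ_{concrete} = P/A₁ = 44520/1850 = 24.07 MPa, compressive.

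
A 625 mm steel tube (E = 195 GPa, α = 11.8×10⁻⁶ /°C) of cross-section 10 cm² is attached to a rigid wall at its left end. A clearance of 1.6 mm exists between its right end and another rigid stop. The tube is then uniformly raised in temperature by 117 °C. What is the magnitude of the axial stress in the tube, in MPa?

σ ≈ 0 MPa

Free thermal elongation = αΔT L = 11.8×10⁻⁶ × 117 × 625 = 0.8629 mm.
Since δ_free = 0.863 mm is less than the 1.6 mm gap, the tube never touches the wall. No axial force develops.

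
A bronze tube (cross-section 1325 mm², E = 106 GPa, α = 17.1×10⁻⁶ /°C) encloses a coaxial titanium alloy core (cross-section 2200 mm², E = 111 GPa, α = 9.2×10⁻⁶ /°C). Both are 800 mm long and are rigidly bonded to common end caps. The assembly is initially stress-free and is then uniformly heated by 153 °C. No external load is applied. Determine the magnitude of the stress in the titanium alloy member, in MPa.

σ ≈ 49 MPa (tensile)

Equilibrium of a rigid end plate with no external load gives equal and opposite internal forces ±P in the two members. Since α_{bronze} > α_{titanium alloy}, heating drives the bronze into compression and the titanium alloy into tension.
Equating the net (thermal + elastic) strains gives |α₁ − α₂|·ΔT = P·[1/(A₁E₁) + 1/(A₂E₂)].
|α₁ − α₂|·ΔT = 7.9×10⁻⁶ × 153 = 0.001209.
1/(A₁E₁) + 1/(A₂E₂) = 1/(1325×106×10³) + 1/(2200×111×10³) = 1.121×10⁻⁸ N⁻¹.
So P = 0.001209 / 1.121×10⁻⁸ = 107.8 kN.
σ_{titanium alloy} = P/A₂ = 107800/2200 = 48.99 MPa, tensile.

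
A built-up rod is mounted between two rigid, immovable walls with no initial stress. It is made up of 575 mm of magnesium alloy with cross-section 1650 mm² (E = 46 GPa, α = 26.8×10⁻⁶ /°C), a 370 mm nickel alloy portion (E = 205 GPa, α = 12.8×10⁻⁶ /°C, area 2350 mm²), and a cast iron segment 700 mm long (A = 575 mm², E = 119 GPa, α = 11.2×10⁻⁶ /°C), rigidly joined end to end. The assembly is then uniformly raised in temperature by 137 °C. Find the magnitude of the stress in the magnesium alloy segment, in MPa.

σ ≈ 125 MPa (compressive)

With the walls removed the bar would change length by δ_free = Σ αᵢΔT Lᵢ = 26.8×10⁻⁶×137×575 + 12.8×10⁻⁶×137×370 + 11.2×10⁻⁶×137×700 = 3.834 mm.
The rigid supports impose zero overall length change; the single axial force P common to all segments must satisfy P Σ Lᵢ/(AᵢEᵢ) = δ_free.
The series flexibility is Σ Lᵢ/(AᵢEᵢ) = 575/(1650×46×10³) + 370/(2350×205×10³) + 700/(575×119×10³) = 1.857×10⁻⁵ mm/N.
Hence P = δ_free / Σ(L/AE) = 3.834/1.857×10⁻⁵ = 206.4 kN (compressive).
σ_{magnesium alloy} = P / A = 206400 / 1650 = 125.1 MPa.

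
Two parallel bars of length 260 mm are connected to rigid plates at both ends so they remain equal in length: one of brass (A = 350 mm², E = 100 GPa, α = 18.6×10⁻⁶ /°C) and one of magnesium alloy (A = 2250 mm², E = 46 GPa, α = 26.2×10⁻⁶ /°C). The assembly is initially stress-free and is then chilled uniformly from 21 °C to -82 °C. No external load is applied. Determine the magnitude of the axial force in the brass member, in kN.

Both members must finish at the same length. With the larger α, the magnesium alloy tends to over-contract; the plates restrain it, putting the magnesium alloy in tension and the brass in compression. With no external load the two internal forces are equal and opposite, magnitude P.
Compatibility of the two members (thermal + elastic change equal): (α₁ − α₂)ΔT = P·[1/(A₁E₁) + 1/(A₂E₂)].
|α₁ − α₂|·ΔT = 7.6×10⁻⁶ × 103 = 0.0007828.
1/(A₁E₁) + 1/(A₂E₂) = 1/(350×100×10³) + 1/(2250×46×10³) = 3.823×10⁻⁸ N⁻¹.
So P = 0.0007828 / 3.823×10⁻⁸ = 20.47 kN.

P ≈ 20.5 kN (compressive in the brass)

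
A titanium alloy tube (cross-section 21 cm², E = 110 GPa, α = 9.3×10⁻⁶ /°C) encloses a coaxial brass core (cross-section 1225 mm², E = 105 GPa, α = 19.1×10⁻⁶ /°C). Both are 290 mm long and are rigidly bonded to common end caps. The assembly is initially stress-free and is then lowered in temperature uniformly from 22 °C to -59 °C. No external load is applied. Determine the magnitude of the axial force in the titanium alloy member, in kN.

P ≈ 65.6 kN (compressive in the titanium alloy)

The brass has the larger α, so on cooling it would change length more than the titanium alloy if both were free. The rigid plates force a common final length, so the brass is put into tension and the titanium alloy into compression, with equal and opposite forces P (no external load).
Setting the final lengths equal and cancelling L: (α₁ − α₂)ΔT = P/(A₁E₁) + P/(A₂E₂).
|α₁ − α₂|·ΔT = 9.8×10⁻⁶ × 81 = 0.0007938.
1/(A₁E₁) + 1/(A₂E₂) = 1/(2100×110×10³) + 1/(1225×105×10³) = 1.21×10⁻⁸ N⁻¹.
So P = 0.0007938 / 1.21×10⁻⁸ = 65.58 kN.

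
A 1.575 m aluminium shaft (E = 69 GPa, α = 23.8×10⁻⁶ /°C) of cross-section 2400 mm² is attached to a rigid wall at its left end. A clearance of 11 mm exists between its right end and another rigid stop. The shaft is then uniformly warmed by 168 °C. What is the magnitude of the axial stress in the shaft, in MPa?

σ ≈ 0 MPa

Free thermal elongation = αΔT L = 23.8×10⁻⁶ × 168 × 1575 = 6.297 mm.
This is smaller than the 11 mm clearance, so the shaft expands freely without reaching the stop — the stress is zero.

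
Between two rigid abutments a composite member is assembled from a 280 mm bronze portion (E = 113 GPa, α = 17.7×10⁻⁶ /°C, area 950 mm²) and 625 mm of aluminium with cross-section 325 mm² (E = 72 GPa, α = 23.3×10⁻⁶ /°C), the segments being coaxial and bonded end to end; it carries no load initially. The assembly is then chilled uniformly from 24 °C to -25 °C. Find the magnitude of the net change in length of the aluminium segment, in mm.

Free thermal contraction of the whole bar: Σ αᵢΔT Lᵢ = 17.7×10⁻⁶×49×280 + 23.3×10⁻⁶×49×625 = 0.9564 mm.
The walls prevent any net length change, so an axial force P (same in every segment) develops. Compatibility: P · Σ Lᵢ/(AᵢEᵢ) = δ_free.
The series flexibility is Σ Lᵢ/(AᵢEᵢ) = 280/(950×113×10³) + 625/(325×72×10³) = 2.932×10⁻⁵ mm/N.
Hence P = δ_free / Σ(L/AE) = 0.9564/2.932×10⁻⁵ = 32.62 kN (tensile).
For the aluminium segment, free thermal change = 23.3×10⁻⁶×49×625 = 0.7136 mm and elastic change from P = 32620×625/(325×72×10³) = 0.8713 mm; these oppose, so the net change is 0.158 mm (segment lengthens).

|ΔL| ≈ 0.158 mm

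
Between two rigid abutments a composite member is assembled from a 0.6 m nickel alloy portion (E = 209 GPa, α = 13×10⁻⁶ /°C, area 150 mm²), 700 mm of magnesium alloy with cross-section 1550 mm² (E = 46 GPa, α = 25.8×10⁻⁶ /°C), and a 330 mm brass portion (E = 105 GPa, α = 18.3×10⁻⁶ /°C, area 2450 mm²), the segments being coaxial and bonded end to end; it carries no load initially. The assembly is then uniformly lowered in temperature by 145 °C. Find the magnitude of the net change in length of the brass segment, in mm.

With the walls removed the bar would change length by δ_free = Σ αᵢΔT Lᵢ = 13×10⁻⁶×145×600 + 25.8×10⁻⁶×145×700 + 18.3×10⁻⁶×145×330 = 4.625 mm.
The rigid supports impose zero overall length change; the single axial force P common to all segments must satisfy P Σ Lᵢ/(AᵢEᵢ) = δ_free.
Σ Lᵢ/(AᵢEᵢ) = 600/(150×209×10³) + 700/(1550×46×10³) + 330/(2450×105×10³) = 3.024×10⁻⁵ mm/N.
Hence P = δ_free / Σ(L/AE) = 4.625/3.024×10⁻⁵ = 153 kN (tensile).
For the brass segment, free thermal change = 18.3×10⁻⁶×145×330 = 0.8757 mm and elastic change from P = 153000×330/(2450×105×10³) = 0.1962 mm; these oppose, so the net change is 0.679 mm (segment shortens).

|ΔL| ≈ 0.679 mm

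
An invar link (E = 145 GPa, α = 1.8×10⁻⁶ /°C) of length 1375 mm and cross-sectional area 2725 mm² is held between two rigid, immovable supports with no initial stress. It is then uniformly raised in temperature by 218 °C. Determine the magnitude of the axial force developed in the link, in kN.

P ≈ 155 kN (compressive)

Full restraint means ε = 0, so the stress is σ = EαΔT = 145×10³ × 1.8×10⁻⁶ × 218 = 56.9 MPa.
Then P = σA = 56.9 × 2725 mm² = 155 kN, compressive.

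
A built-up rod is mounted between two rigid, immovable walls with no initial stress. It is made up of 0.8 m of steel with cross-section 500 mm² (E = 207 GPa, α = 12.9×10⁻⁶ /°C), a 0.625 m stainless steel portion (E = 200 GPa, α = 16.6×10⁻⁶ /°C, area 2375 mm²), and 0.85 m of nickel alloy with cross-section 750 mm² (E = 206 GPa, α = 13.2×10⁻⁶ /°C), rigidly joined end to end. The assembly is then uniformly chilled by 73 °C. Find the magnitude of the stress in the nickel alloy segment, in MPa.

Free thermal contraction of the whole bar: Σ αᵢΔT Lᵢ = 12.9×10⁻⁶×73×800 + 16.6×10⁻⁶×73×625 + 13.2×10⁻⁶×73×850 = 2.33 mm.
The walls prevent any net length change, so an axial force P (same in every segment) develops. Compatibility: P · Σ Lᵢ/(AᵢEᵢ) = δ_free.
Σ Lᵢ/(AᵢEᵢ) = 800/(500×207×10³) + 625/(2375×200×10³) + 850/(750×206×10³) = 1.455×10⁻⁵ mm/N.
Hence P = δ_free / Σ(L/AE) = 2.33/1.455×10⁻⁵ = 160.2 kN (tensile).
σ_{nickel alloy} = P / A = 160200 / 750 = 213.5 MPa.

σ ≈ 214 MPa (tensile)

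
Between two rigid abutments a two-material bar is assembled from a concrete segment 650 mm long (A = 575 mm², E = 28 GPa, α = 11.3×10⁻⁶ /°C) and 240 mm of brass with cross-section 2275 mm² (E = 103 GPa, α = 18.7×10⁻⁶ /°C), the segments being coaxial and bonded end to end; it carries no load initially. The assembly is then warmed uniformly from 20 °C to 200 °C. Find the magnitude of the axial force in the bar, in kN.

P ≈ 51.5 kN (compressive)

With the walls removed the bar would change length by δ_free = Σ αᵢΔT Lᵢ = 11.3×10⁻⁶×180×650 + 18.7×10⁻⁶×180×240 = 2.13 mm.
The walls prevent any net length change, so an axial force P (same in every segment) develops. Compatibility: P · Σ Lᵢ/(AᵢEᵢ) = δ_free.
Σ Lᵢ/(AᵢEᵢ) = 650/(575×28×10³) + 240/(2275×103×10³) = 4.14×10⁻⁵ mm/N.
P = 2.13 / 4.14×10⁻⁵ = 51450 N = 51.45 kN, compressive.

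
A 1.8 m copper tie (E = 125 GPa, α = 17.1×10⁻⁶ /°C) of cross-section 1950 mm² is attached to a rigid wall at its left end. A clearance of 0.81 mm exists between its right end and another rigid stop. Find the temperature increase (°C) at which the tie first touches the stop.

ΔT ≈ 26.3 °C

The gap closes when αΔT L = 0.81 mm, since the tie is still unstressed at that instant.
So ΔT = g/(αL) = 0.81/(17.1×10⁻⁶ × 1800) = 26.32 °C.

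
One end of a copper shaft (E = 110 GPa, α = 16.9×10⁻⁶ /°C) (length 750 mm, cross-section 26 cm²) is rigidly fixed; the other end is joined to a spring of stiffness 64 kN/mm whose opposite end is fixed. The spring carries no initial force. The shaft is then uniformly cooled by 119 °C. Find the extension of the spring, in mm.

δ ≈ 1.29 mm

If the spring were absent the shaft would shorten by αΔT L = 16.9×10⁻⁶ × 119 × 750 = 1.508 mm.
With a force P in the spring, the elastic change of the shaft is PL/(AE) and that of the spring is P/k; compatibility requires their sum to equal δ_free.
P [ L/(AE) + 1/k ] = δ_free → P [ 750/(2600×110×10³) + 1/(64×10³) ] = 1.508.
P = 1.508 / 1.825×10⁻⁵ = 82660 N.
Spring extension = P/k = 82660/(64×10³) = 1.292 mm.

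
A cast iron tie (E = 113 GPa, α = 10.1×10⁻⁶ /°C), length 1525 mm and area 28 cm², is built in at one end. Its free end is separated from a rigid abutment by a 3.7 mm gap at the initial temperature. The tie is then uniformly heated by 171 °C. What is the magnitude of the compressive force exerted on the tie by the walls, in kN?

P ≈ 0 kN

Unrestrained expansion: δ_free = αΔT L = 10.1×10⁻⁶ × 171 × 1525 = 2.634 mm.
Since δ_free = 2.63 mm is less than the 3.7 mm gap, the tie never touches the wall. No axial force develops.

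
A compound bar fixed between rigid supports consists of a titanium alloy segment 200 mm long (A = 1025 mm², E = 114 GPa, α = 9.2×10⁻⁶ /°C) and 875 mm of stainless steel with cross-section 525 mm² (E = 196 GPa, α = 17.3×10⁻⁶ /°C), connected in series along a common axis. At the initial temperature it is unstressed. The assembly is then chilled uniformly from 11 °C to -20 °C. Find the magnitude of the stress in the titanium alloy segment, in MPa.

With the walls removed the bar would change length by δ_free = Σ αᵢΔT Lᵢ = 9.2×10⁻⁶×31×200 + 17.3×10⁻⁶×31×875 = 0.5263 mm.
Since the ends are fixed, an axial force P builds up, equal in every segment, with P · Σ Lᵢ/(AᵢEᵢ) = δ_free.
Σ Lᵢ/(AᵢEᵢ) = 200/(1025×114×10³) + 875/(525×196×10³) = 1.021×10⁻⁵ mm/N.
Hence P = δ_free / Σ(L/AE) = 0.5263/1.021×10⁻⁵ = 51.52 kN (tensile).
σ_{titanium alloy} = P / A = 51520 / 1025 = 50.27 MPa.

σ ≈ 50.3 MPa (tensile)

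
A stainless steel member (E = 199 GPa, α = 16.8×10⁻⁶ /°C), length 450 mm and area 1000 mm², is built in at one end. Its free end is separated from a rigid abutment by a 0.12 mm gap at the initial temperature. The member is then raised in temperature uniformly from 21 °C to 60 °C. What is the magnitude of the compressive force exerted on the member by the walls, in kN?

If the wall were absent the member would grow by αΔT L = 16.8×10⁻⁶ × 39 × 450 = 0.2948 mm.
The gap closes (δ_free > 0.12 mm) and the wall then resists a further 0.2948 − 0.12 = 0.1748 mm of expansion.
So σ = E(δ_free − g)/L = 199×10³ × 0.1748/450 = 77.32 MPa.
Force on the wall = σA = 77.32 × 1000 mm² = 77.32 kN.

P ≈ 77.3 kN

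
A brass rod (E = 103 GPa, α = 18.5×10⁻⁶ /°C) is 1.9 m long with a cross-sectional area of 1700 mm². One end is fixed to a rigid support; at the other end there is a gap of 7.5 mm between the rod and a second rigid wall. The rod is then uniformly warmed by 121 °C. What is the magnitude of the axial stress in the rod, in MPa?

Free thermal elongation = αΔT L = 18.5×10⁻⁶ × 121 × 1900 = 4.253 mm.
Since δ_free = 4.25 mm is less than the 7.5 mm gap, the rod never touches the wall. No axial force develops.

σ ≈ 0 MPa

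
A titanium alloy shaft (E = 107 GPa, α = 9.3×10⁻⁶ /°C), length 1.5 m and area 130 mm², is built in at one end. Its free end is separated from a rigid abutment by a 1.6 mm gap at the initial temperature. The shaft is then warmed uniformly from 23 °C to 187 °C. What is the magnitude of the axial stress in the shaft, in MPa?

σ ≈ 49.1 MPa (compressive)

Unrestrained expansion: δ_free = αΔT L = 9.3×10⁻⁶ × 164 × 1500 = 2.288 mm.
After closing the 1.6 mm clearance, 2.288 − 1.6 = 0.6878 mm of expansion remains to be suppressed by the wall.
So σ = E(δ_free − g)/L = 107×10³ × 0.6878/1500 = 49.06 MPa.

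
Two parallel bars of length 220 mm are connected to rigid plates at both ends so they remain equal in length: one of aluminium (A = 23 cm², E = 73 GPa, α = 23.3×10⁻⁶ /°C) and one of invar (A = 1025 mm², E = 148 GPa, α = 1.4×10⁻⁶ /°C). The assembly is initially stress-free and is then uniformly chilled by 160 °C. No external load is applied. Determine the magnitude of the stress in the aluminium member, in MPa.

The aluminium has the larger α, so on cooling it would change length more than the invar if both were free. The rigid plates force a common final length, so the aluminium is put into tension and the invar into compression, with equal and opposite forces P (no external load).
Setting the final lengths equal and cancelling L: (α₁ − α₂)ΔT = P/(A₁E₁) + P/(A₂E₂).
|α₁ − α₂|·ΔT = 21.9×10⁻⁶ × 160 = 0.003504.
1/(A₁E₁) + 1/(A₂E₂) = 1/(2300×73×10³) + 1/(1025×148×10³) = 1.255×10⁻⁸ N⁻¹.
P = 0.003504 / 1.255×10⁻⁸ = 279300 N = 279.3 kN.
σ_{aluminium} = P/A₁ = 279300/2300 = 121.4 MPa, tensile.

σ ≈ 121 MPa (tensile)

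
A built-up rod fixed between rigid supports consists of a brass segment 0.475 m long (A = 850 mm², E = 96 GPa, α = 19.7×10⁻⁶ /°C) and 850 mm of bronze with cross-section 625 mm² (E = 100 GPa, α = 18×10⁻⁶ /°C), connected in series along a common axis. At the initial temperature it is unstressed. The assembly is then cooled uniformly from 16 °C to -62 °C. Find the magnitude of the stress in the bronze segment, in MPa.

σ ≈ 158 MPa (tensile)

With the walls removed the bar would change length by δ_free = Σ αᵢΔT Lᵢ = 19.7×10⁻⁶×78×475 + 18×10⁻⁶×78×850 = 1.923 mm.
The walls prevent any net length change, so an axial force P (same in every segment) develops. Compatibility: P · Σ Lᵢ/(AᵢEᵢ) = δ_free.
Σ Lᵢ/(AᵢEᵢ) = 475/(850×96×10³) + 850/(625×100×10³) = 1.942×10⁻⁵ mm/N.
P = 1.923 / 1.942×10⁻⁵ = 99030 N = 99.03 kN, tensile.
σ_{bronze} = P / A = 99030 / 625 = 158.4 MPa.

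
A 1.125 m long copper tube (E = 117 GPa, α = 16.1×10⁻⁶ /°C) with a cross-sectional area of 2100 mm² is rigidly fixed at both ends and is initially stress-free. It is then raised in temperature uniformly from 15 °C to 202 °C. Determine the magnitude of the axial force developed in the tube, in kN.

The ends cannot move, so σ = EαΔT = 117×10³ × 16.1×10⁻⁶ × 187 = 352.3 MPa.
P = AEαΔT = 2100 × 117×10³ × 16.1×10⁻⁶ × 187 = 739.7 kN (compressive).

P ≈ 740 kN (compressive)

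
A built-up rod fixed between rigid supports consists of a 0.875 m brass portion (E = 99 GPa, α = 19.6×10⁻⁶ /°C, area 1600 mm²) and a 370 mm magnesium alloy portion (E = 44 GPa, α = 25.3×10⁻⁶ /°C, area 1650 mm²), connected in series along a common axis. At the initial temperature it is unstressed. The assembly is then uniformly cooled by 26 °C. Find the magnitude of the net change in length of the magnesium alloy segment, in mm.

With the walls removed the bar would change length by δ_free = Σ αᵢΔT Lᵢ = 19.6×10⁻⁶×26×875 + 25.3×10⁻⁶×26×370 = 0.6893 mm.
The rigid supports impose zero overall length change; the single axial force P common to all segments must satisfy P Σ Lᵢ/(AᵢEᵢ) = δ_free.
Σ Lᵢ/(AᵢEᵢ) = 875/(1600×99×10³) + 370/(1650×44×10³) = 1.062×10⁻⁵ mm/N.
So P = 0.6893 / 1.062×10⁻⁵ = 64.9 kN, tensile.
For the magnesium alloy segment, free thermal change = 25.3×10⁻⁶×26×370 = 0.2434 mm and elastic change from P = 64900×370/(1650×44×10³) = 0.3308 mm; these oppose, so the net change is 0.0874 mm (segment lengthens).

|ΔL| ≈ 0.0874 mm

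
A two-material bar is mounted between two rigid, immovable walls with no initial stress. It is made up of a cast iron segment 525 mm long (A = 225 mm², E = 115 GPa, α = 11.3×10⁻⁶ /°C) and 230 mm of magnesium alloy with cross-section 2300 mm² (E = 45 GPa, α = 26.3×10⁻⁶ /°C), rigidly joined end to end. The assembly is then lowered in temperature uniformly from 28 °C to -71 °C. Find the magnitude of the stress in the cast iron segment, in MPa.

σ ≈ 234 MPa (tensile)

If the supports were absent, the total length change would be Σ αᵢΔT Lᵢ = 11.3×10⁻⁶×99×525 + 26.3×10⁻⁶×99×230 = 1.186 mm.
The walls prevent any net length change, so an axial force P (same in every segment) develops. Compatibility: P · Σ Lᵢ/(AᵢEᵢ) = δ_free.
The series flexibility is Σ Lᵢ/(AᵢEᵢ) = 525/(225×115×10³) + 230/(2300×45×10³) = 2.251×10⁻⁵ mm/N.
P = 1.186 / 2.251×10⁻⁵ = 52690 N = 52.69 kN, tensile.
σ_{cast iron} = P / A = 52690 / 225 = 234.2 MPa.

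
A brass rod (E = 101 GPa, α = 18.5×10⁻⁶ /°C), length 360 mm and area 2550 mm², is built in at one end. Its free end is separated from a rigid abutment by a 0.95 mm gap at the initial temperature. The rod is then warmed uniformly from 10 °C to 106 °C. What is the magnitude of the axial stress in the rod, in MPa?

Unrestrained expansion: δ_free = αΔT L = 18.5×10⁻⁶ × 96 × 360 = 0.6394 mm.
Since δ_free = 0.639 mm is less than the 0.95 mm gap, the rod never touches the wall. No axial force develops.

σ ≈ 0 MPa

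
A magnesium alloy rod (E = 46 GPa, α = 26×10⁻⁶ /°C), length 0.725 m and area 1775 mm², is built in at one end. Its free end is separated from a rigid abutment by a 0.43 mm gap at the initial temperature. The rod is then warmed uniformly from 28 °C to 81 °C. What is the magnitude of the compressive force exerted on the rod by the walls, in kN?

Unrestrained expansion: δ_free = αΔT L = 26×10⁻⁶ × 53 × 725 = 0.999 mm.
The gap closes (δ_free > 0.43 mm) and the wall then resists a further 0.999 − 0.43 = 0.569 mm of expansion.
Compatibility: PL/(AE) = 0.569 mm, so σ = P/A = E × (0.569/725) = 36.11 MPa.
Force on the wall = σA = 36.11 × 1775 mm² = 64.09 kN.

P ≈ 64.1 kN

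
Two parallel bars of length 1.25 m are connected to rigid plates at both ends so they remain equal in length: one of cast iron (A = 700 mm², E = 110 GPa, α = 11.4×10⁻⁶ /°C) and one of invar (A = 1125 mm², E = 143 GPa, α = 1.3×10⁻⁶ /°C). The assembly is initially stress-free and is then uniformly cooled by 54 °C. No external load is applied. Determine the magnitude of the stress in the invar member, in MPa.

Both members must finish at the same length. With the larger α, the cast iron tends to over-contract; the plates restrain it, putting the cast iron in tension and the invar in compression. With no external load the two internal forces are equal and opposite, magnitude P.
Setting the final lengths equal and cancelling L: (α₁ − α₂)ΔT = P/(A₁E₁) + P/(A₂E₂).
|α₁ − α₂|·ΔT = 10.1×10⁻⁶ × 54 = 0.0005454.
1/(A₁E₁) + 1/(A₂E₂) = 1/(700×110×10³) + 1/(1125×143×10³) = 1.92×10⁻⁸ N⁻¹.
So P = 0.0005454 / 1.92×10⁻⁸ = 28.4 kN.
σ_{invar} = P/A₂ = 28400/1125 = 25.25 MPa, compressive.

σ ≈ 25.2 MPa (compressive)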